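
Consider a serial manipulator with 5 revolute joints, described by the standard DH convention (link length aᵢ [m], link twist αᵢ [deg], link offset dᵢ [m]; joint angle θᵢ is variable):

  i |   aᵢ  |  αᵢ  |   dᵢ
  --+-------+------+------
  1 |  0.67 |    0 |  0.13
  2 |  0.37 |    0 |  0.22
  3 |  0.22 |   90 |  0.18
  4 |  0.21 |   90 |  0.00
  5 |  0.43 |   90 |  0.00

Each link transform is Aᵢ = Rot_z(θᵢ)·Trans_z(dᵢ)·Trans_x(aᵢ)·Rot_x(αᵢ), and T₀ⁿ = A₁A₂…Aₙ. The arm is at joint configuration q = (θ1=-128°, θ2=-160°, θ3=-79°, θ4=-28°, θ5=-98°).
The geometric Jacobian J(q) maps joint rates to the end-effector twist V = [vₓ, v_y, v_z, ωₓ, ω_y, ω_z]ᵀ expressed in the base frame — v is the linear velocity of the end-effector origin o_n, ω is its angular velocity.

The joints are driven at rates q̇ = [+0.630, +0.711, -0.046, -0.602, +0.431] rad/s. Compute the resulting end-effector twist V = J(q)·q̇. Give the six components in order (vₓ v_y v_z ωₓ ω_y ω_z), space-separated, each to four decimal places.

-0.5091 0.4249 -0.1660 -0.1275 0.6222 0.9144

o_n = [0.1037, 0.2036, 0.4595]
J₁: ẑ×o_n = [-0.2036, 0.1037, 0.0000], ω = ẑ
J2: z=[0.0000, 0.0000, 1.0000] o=[-0.4125, -0.5280, 0.1300] → [-0.7316, 0.5162, 0.0000, 0.0000, 0.0000, 1.0000]
J3: z=[0.0000, 0.0000, 1.0000] o=[-0.2982, -0.1761, 0.3500] → [-0.3797, 0.4018, 0.0000, 0.0000, 0.0000, 1.0000]
J4: z=[-0.1219, -0.9925, 0.0000] o=[-0.0798, -0.2029, 0.5300] → [0.0700, -0.0086, 0.1326, -0.1219, -0.9925, 0.0000]
J5: z=[-0.4660, 0.0572, -0.8829] o=[0.1042, -0.2255, 0.4314] → [0.3805, 0.0136, -0.1999, -0.4660, 0.0572, -0.8829]
V = J·q̇ = [-0.5091, 0.4249, -0.1660, -0.1275, 0.6222, 0.9144]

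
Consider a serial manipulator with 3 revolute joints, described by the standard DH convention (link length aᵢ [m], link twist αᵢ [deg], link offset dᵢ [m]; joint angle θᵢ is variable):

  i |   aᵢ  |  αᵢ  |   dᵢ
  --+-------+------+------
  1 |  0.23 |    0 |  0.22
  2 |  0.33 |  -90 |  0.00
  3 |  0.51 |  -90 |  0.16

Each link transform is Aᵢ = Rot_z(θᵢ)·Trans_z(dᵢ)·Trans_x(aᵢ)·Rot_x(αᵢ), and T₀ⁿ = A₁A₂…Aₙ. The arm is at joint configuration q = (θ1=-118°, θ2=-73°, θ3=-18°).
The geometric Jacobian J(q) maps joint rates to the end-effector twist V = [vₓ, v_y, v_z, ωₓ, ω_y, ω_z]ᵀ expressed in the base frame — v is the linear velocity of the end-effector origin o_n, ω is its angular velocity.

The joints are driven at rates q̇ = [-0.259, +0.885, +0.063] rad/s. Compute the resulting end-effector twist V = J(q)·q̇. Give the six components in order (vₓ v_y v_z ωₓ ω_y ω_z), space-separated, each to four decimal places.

o_n = [-0.9386, -0.2046, 0.3776]
J₁: ẑ×o_n = [0.2046, -0.9386, 0.0000], ω = ẑ
J2: z=[0.0000, 0.0000, 1.0000] o=[-0.1080, -0.2031, 0.2200] → [0.0015, -0.8306, 0.0000, 0.0000, 0.0000, 1.0000]
J3: z=[-0.1908, -0.9816, 0.0000] o=[-0.4319, -0.1401, 0.2200] → [-0.1547, 0.0301, -0.4850, -0.1908, -0.9816, 0.0000]
V = J·q̇ = [-0.0614, -0.4901, -0.0306, -0.0120, -0.0618, 0.6260]

-0.0614 -0.4901 -0.0306 -0.0120 -0.0618 0.6260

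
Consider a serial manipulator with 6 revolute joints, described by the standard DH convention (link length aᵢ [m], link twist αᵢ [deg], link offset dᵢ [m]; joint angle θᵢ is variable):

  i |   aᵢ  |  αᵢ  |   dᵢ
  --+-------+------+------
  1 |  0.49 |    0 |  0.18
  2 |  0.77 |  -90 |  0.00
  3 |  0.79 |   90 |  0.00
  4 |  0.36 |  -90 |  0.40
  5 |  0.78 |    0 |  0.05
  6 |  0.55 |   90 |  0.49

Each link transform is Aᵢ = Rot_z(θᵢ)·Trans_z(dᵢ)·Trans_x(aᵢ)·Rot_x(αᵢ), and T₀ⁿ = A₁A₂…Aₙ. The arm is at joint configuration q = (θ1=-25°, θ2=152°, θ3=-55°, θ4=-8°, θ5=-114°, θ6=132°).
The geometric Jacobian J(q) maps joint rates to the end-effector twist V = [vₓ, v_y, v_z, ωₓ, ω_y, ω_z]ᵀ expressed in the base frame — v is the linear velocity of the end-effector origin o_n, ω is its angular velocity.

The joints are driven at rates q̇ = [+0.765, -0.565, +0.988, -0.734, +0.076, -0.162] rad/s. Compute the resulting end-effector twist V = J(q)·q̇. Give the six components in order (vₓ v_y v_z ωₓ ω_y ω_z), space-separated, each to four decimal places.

o_n = [-0.4109, 0.1698, 1.8883]
J₁: ẑ×o_n = [-0.1698, -0.4109, 0.0000], ω = ẑ
J2: z=[0.0000, 0.0000, 1.0000] o=[0.4441, -0.2071, 0.1800] → [-0.3768, -0.8549, 0.0000, 0.0000, 0.0000, 1.0000]
J3: z=[-0.7986, -0.6018, 0.0000] o=[-0.0193, 0.4079, 0.1800] → [-1.0281, 1.3643, -0.0455, -0.7986, -0.6018, 0.0000]
J4: z=[0.4930, -0.6542, 0.5736] o=[-0.2920, 0.7697, 0.8271] → [-0.3501, -0.5913, -0.3735, 0.4930, -0.6542, 0.5736]
J5: z=[-0.8389, -0.5322, 0.1140] o=[-0.1779, 0.7015, 1.3486] → [-0.2266, 0.4262, 0.3221, -0.8389, -0.5322, 0.1140]
J6: z=[-0.8389, -0.5322, 0.1140] o=[0.2047, 0.0383, 1.5056] → [-0.2187, 0.2509, -0.4379, -0.8389, -0.5322, 0.1140]
V = J·q̇ = [-0.6575, 1.9425, 0.3247, -1.0788, -0.0686, -0.2308]

-0.6575 1.9425 0.3247 -1.0788 -0.0686 -0.2308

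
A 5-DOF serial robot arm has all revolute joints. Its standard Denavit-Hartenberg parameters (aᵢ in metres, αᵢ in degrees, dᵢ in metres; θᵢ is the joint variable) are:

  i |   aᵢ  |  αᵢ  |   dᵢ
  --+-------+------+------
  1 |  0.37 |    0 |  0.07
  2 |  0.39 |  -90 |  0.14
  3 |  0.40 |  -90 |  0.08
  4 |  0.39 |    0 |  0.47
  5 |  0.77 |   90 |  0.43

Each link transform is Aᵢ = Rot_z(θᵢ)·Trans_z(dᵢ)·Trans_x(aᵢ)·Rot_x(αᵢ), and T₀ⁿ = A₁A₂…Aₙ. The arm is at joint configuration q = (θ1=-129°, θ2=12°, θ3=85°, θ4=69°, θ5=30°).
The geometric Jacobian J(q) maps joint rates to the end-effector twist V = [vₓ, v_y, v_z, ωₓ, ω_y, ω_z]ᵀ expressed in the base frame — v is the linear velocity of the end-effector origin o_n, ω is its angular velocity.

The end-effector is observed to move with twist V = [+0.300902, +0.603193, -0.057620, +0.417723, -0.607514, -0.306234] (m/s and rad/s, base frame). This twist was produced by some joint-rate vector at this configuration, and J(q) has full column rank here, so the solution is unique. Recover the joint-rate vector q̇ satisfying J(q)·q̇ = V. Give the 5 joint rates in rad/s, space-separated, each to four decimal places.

o_n = [-0.9502, 0.6055, -0.2862]
J₁: ẑ×o_n = [-0.6055, -0.9502, 0.0000], ω = ẑ
J2: z=[0.0000, 0.0000, 1.0000] o=[-0.2328, -0.2875, 0.0700] → [-0.8930, -0.7174, 0.0000, 0.0000, 0.0000, 1.0000]
J3: z=[0.8910, -0.4540, 0.0000] o=[-0.4099, -0.6350, 0.2100] → [0.2252, 0.4421, 0.8600, 0.8910, -0.4540, 0.0000]
J4: z=[0.4523, 0.8876, -0.0872] o=[-0.3545, -0.7024, -0.1885] → [0.0273, 0.0961, 1.1203, 0.4523, 0.8876, -0.0872]
J5: z=[0.4523, 0.8876, -0.0872] o=[-0.4718, -0.1308, -0.3687] → [0.1374, 0.0044, 0.7576, 0.4523, 0.8876, -0.0872]
q̇ = J⁺·V = [-0.7060, 0.3690, 0.6480, -0.9580, 0.6050]

-0.7060 0.3690 0.6480 -0.9580 0.6050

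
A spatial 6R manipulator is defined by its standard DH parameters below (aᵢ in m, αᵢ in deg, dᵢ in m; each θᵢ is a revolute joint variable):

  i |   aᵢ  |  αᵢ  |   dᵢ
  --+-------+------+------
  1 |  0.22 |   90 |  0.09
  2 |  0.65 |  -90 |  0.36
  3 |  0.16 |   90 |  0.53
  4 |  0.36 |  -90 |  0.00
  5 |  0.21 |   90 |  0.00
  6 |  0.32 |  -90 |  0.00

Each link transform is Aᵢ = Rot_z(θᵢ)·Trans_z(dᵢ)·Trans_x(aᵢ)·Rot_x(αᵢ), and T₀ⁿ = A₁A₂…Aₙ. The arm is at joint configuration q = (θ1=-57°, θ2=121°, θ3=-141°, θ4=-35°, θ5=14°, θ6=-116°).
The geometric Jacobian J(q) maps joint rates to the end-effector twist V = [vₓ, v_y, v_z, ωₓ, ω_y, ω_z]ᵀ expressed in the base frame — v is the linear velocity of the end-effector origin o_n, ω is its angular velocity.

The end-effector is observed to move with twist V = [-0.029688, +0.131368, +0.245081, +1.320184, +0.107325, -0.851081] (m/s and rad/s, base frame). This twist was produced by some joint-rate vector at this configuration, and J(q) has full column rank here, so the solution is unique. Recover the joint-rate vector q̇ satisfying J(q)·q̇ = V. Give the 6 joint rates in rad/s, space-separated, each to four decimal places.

-0.9620 -0.7540 -0.2100 -0.1580 -0.3630 0.6410

o_n = [-0.5083, -0.3014, 0.4009]
J₁: ẑ×o_n = [0.3014, -0.5083, 0.0000], ω = ẑ
J2: z=[-0.8387, -0.5446, 0.0000] o=[0.1198, -0.1845, 0.0900] → [-0.1693, 0.2608, -0.2441, -0.8387, -0.5446, 0.0000]
J3: z=[-0.4668, 0.7189, -0.5150] o=[-0.3644, -0.0998, 0.6472] → [-0.2808, -0.0409, 0.1975, -0.4668, 0.7189, -0.5150]
J4: z=[0.8283, 0.1514, -0.5394] o=[-0.6614, 0.1726, 0.2676] → [-0.2355, -0.1930, -0.4158, 0.8283, 0.1514, -0.5394]
J5: z=[-0.5601, 0.1997, -0.8040] o=[-0.6564, -0.1759, 0.1775] → [-0.0563, 0.0061, 0.0407, -0.5601, 0.1997, -0.8040]
J6: z=[0.8071, -0.0873, -0.5840] o=[-0.6956, -0.3808, 0.1539] → [0.0248, -0.3087, 0.0805, 0.8071, -0.0873, -0.5840]
q̇ = J⁺·V = [-0.9620, -0.7540, -0.2100, -0.1580, -0.3630, 0.6410]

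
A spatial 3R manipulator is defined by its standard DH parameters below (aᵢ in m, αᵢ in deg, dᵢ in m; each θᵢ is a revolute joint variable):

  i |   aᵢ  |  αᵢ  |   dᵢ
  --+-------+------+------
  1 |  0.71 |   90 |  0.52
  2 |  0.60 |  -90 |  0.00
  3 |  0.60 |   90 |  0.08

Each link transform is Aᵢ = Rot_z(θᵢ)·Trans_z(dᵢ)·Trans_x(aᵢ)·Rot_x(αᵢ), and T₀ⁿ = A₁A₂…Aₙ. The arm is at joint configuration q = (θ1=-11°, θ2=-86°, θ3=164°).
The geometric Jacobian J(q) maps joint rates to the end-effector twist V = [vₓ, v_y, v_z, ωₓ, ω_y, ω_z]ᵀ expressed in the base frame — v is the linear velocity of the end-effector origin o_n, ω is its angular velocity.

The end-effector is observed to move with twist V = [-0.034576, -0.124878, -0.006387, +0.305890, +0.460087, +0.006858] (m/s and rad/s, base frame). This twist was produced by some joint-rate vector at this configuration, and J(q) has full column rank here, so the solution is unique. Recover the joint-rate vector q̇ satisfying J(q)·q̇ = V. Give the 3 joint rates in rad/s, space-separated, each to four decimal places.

-0.0080 -0.5100 0.2130

o_n = [0.8084, 0.0113, 0.5024]
J₁: ẑ×o_n = [-0.0113, 0.8084, 0.0000], ω = ẑ
J2: z=[-0.1908, -0.9816, 0.0000] o=[0.6970, -0.1355, 0.5200] → [0.0173, -0.0034, 0.0814, -0.1908, -0.9816, 0.0000]
J3: z=[0.9792, -0.1903, 0.0698] o=[0.7380, -0.1435, -0.0785] → [-0.1214, -0.5640, 0.1650, 0.9792, -0.1903, 0.0698]
q̇ = J⁺·V = [-0.0080, -0.5100, 0.2130]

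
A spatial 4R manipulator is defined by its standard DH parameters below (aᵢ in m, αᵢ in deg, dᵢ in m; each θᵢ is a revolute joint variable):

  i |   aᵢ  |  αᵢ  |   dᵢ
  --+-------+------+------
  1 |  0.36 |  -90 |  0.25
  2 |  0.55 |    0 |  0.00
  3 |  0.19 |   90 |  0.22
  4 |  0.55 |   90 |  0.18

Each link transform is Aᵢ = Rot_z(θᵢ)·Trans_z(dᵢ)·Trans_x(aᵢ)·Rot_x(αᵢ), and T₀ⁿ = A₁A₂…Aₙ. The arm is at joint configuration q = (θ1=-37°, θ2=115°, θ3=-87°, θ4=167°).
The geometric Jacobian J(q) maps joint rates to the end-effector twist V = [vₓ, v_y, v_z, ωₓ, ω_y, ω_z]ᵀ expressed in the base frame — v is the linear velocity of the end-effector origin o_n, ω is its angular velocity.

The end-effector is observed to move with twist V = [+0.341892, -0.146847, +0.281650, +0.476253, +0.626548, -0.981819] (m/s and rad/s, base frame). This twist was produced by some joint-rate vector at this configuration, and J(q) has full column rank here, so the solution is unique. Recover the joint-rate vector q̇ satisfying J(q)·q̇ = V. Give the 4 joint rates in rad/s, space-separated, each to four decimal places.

-0.9880 0.4620 0.3250 0.0070

o_n = [0.1323, 0.3307, 0.0729]
J₁: ẑ×o_n = [-0.3307, 0.1323, 0.0000], ω = ẑ
J2: z=[0.6018, 0.7986, 0.0000] o=[0.2875, -0.2167, 0.2500] → [-0.1415, 0.1066, 0.4533, 0.6018, 0.7986, 0.0000]
J3: z=[0.6018, 0.7986, 0.0000] o=[0.1019, -0.0768, -0.2485] → [0.2566, -0.1934, 0.2209, 0.6018, 0.7986, 0.0000]
J4: z=[0.3749, -0.2825, 0.8829] o=[0.3683, -0.0020, -0.3377] → [-0.4098, -0.3622, 0.0581, 0.3749, -0.2825, 0.8829]
q̇ = J⁺·V = [-0.9880, 0.4620, 0.3250, 0.0070]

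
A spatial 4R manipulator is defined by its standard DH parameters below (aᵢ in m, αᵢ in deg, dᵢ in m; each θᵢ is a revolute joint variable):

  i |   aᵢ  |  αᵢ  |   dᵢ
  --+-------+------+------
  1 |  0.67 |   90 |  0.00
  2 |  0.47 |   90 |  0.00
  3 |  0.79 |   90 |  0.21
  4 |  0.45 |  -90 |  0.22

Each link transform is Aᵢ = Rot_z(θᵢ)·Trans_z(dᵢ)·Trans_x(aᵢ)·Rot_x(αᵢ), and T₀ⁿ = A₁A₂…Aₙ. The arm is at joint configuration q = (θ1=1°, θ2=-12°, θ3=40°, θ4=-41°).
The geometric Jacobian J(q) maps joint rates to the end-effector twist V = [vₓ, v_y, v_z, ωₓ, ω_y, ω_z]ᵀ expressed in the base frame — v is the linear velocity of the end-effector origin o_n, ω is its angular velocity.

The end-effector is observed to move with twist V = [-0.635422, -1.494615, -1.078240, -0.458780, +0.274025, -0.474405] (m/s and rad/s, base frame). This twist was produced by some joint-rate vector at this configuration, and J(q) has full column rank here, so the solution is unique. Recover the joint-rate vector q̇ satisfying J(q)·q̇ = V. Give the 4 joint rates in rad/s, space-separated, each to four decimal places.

-0.9420 -0.9270 -0.3630 -0.8420

o_n = [2.1416, -0.5203, -0.2237]
J₁: ẑ×o_n = [0.5203, 2.1416, -0.0000], ω = ẑ
J2: z=[0.0175, -0.9998, 0.0000] o=[0.6699, 0.0117, 0.0000] → [0.2236, 0.0039, 1.4622, 0.0175, -0.9998, 0.0000]
J3: z=[-0.2079, -0.0036, -0.9781] o=[1.1296, 0.0197, -0.0977] → [-0.5277, -1.0161, 0.1159, -0.2079, -0.0036, -0.9781]
J4: z=[0.6153, 0.7769, -0.1336] o=[1.6866, -0.4784, -0.4290] → [0.1539, -0.1871, -0.3792, 0.6153, 0.7769, -0.1336]
q̇ = J⁺·V = [-0.9420, -0.9270, -0.3630, -0.8420]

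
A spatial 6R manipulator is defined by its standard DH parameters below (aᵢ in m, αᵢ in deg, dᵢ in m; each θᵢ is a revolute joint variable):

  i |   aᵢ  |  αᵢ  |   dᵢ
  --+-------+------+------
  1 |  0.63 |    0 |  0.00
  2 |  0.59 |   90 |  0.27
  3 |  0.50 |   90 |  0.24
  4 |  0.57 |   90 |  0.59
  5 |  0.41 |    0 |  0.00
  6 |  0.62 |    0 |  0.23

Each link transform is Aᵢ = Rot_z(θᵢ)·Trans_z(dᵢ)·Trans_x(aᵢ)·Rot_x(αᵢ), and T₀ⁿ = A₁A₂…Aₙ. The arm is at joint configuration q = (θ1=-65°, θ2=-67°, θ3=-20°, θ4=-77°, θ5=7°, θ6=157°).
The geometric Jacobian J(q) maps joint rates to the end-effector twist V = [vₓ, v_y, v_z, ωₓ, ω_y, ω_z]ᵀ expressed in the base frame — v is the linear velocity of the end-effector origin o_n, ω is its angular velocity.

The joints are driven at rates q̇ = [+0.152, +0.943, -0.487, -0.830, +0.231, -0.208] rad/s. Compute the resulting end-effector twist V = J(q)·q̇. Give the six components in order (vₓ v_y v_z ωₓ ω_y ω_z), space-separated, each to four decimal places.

o_n = [-0.0344, -1.1783, -0.6156]
J₁: ẑ×o_n = [1.1783, -0.0344, 0.0000], ω = ẑ
J2: z=[0.0000, 0.0000, 1.0000] o=[0.2662, -0.5710, 0.0000] → [0.6073, -0.3006, 0.0000, 0.0000, 0.0000, 1.0000]
J3: z=[-0.7431, 0.6691, 0.0000] o=[-0.1285, -1.0094, 0.2700] → [-0.5926, -0.6582, 0.0625, -0.7431, 0.6691, 0.0000]
J4: z=[0.2289, 0.2542, -0.9397] o=[-0.6213, -1.1980, 0.0990] → [-0.1631, -0.3880, -0.1447, 0.2289, 0.2542, -0.9397]
J5: z=[0.7798, 0.5299, 0.3333] o=[-0.1541, -1.5092, -0.4993] → [-0.1719, 0.1306, 0.1946, 0.7798, 0.5299, 0.3333]
J6: z=[0.7798, 0.5299, 0.3333] o=[0.0944, -1.8258, -0.5775] → [-0.2360, -0.0132, 0.5732, 0.7798, 0.5299, 0.3333]
V = J·q̇ = [1.1851, 0.3867, 0.0154, 0.1899, -0.5246, 1.8826]

1.1851 0.3867 0.0154 0.1899 -0.5246 1.8826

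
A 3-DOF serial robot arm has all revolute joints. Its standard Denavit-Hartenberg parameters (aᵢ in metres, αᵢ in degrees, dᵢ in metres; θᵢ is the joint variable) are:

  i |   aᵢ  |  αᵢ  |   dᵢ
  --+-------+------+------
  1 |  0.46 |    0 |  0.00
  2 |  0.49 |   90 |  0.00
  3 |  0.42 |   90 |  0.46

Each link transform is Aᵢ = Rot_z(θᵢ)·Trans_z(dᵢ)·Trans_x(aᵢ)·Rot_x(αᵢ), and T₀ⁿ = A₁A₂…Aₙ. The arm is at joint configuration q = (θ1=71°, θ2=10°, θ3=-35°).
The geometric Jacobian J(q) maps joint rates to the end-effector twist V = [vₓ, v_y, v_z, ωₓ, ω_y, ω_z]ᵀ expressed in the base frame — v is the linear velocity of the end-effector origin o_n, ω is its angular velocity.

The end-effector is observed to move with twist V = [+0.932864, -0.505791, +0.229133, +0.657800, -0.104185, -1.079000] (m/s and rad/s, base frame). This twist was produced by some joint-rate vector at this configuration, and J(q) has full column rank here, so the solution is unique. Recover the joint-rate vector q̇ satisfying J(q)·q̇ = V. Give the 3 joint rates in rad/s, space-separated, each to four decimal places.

o_n = [0.7346, 1.1868, -0.2409]
J₁: ẑ×o_n = [-1.1868, 0.7346, 0.0000], ω = ẑ
J2: z=[0.0000, 0.0000, 1.0000] o=[0.1498, 0.4349, 0.0000] → [-0.7518, 0.5848, 0.0000, 0.0000, 0.0000, 1.0000]
J3: z=[0.9877, -0.1564, 0.0000] o=[0.2264, 0.9189, 0.0000] → [0.0377, 0.2379, 0.3440, 0.9877, -0.1564, 0.0000]
q̇ = J⁺·V = [-0.2220, -0.8570, 0.6660]

-0.2220 -0.8570 0.6660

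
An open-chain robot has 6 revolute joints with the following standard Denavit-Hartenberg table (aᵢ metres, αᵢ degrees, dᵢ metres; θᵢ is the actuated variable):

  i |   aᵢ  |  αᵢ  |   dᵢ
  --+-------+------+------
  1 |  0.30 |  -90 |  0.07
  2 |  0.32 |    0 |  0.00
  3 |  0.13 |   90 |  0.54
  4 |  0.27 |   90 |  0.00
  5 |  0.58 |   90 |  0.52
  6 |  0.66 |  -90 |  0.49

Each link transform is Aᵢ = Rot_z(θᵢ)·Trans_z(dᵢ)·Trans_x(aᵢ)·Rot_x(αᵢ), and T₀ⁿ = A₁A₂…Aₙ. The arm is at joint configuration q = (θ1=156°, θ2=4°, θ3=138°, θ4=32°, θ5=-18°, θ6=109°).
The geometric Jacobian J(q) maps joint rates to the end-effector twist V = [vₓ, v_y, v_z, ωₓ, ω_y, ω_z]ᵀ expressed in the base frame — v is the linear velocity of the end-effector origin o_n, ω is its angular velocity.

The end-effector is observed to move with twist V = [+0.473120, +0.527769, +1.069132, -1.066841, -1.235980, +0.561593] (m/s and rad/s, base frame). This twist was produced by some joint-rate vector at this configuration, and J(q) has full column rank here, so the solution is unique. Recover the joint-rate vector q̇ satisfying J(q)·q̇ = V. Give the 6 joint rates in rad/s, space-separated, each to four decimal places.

o_n = [0.6489, -0.0882, -0.1927]
J₁: ẑ×o_n = [0.0882, 0.6489, -0.0000], ω = ẑ
J2: z=[-0.4067, -0.9135, 0.0000] o=[-0.2741, 0.1220, 0.0700] → [0.2400, -0.1068, 0.9286, -0.4067, -0.9135, 0.0000]
J3: z=[-0.4067, -0.9135, 0.0000] o=[-0.5657, 0.2519, 0.0477] → [0.2196, -0.0978, 1.2479, -0.4067, -0.9135, 0.0000]
J4: z=[-0.5624, 0.2504, -0.7880] o=[-0.6917, -0.2831, -0.0324] → [0.1135, -1.1466, -0.4453, -0.5624, 0.2504, -0.7880]
J5: z=[0.7264, 0.6049, -0.3263] o=[-0.5851, -0.4872, -0.1733] → [0.1185, -0.3885, -0.4565, 0.7264, 0.6049, -0.3263]
J6: z=[0.4129, -0.0046, 0.9108] o=[0.1113, -0.6345, -0.4897] → [-0.4990, 0.3670, 0.2280, 0.4129, -0.0046, 0.9108]
q̇ = J⁺·V = [0.8140, 0.7870, 0.1130, -0.0270, -0.6770, -0.5430]

0.8140 0.7870 0.1130 -0.0270 -0.6770 -0.5430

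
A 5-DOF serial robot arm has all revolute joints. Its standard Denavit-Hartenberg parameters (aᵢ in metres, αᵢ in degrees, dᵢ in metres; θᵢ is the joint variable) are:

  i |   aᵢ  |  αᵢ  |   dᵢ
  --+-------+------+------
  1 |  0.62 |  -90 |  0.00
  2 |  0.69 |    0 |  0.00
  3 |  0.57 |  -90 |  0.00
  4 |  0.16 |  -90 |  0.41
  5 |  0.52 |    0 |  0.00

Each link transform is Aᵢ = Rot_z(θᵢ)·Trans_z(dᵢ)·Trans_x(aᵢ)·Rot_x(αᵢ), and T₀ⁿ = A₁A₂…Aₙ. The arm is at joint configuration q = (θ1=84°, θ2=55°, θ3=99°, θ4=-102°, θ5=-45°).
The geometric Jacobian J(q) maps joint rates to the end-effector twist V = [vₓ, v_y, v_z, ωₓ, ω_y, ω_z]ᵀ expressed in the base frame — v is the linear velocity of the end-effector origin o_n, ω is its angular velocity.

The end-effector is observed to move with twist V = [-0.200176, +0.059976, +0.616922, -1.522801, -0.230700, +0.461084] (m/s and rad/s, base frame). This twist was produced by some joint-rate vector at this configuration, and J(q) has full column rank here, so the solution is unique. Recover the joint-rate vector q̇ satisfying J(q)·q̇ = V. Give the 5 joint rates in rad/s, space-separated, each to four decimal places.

o_n = [-0.4860, 0.3137, -0.0680]
J₁: ẑ×o_n = [-0.3137, -0.4860, 0.0000], ω = ẑ
J2: z=[-0.9945, 0.1045, 0.0000] o=[0.0648, 0.6166, 0.0000] → [-0.0071, -0.0676, 0.3589, -0.9945, 0.1045, 0.0000]
J3: z=[-0.9945, 0.1045, 0.0000] o=[0.1062, 1.0102, -0.5652] → [0.0520, 0.4945, 0.7546, -0.9945, 0.1045, 0.0000]
J4: z=[-0.0458, -0.4360, 0.8988] o=[0.0526, 0.5007, -0.8151] → [-0.1576, -0.4499, -0.2263, -0.0458, -0.4360, 0.8988]
J5: z=[-0.2987, -0.8526, -0.4288] o=[-0.1187, 0.3680, -0.4320] → [-0.3337, 0.2662, -0.2970, -0.2987, -0.8526, -0.4288]
q̇ = J⁺·V = [0.2690, 0.7760, 0.6580, 0.3430, 0.2710]

0.2690 0.7760 0.6580 0.3430 0.2710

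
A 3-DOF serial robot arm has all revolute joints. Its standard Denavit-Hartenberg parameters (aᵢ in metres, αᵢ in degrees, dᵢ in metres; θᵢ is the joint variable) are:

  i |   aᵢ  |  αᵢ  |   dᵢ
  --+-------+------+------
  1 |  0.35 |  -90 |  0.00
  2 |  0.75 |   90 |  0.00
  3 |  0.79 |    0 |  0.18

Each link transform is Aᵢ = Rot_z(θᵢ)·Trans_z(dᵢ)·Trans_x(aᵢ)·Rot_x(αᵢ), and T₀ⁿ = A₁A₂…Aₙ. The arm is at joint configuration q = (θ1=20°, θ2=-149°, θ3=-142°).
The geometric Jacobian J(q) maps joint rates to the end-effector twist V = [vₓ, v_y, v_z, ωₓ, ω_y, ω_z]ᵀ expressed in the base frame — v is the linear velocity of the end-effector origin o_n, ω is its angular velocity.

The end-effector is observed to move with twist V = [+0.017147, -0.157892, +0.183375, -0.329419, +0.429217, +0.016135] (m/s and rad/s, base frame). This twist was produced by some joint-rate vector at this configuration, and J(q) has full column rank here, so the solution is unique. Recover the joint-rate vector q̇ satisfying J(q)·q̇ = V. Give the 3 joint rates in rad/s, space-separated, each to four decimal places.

o_n = [0.3055, -0.4064, -0.0886]
J₁: ẑ×o_n = [0.4064, 0.3055, -0.0000], ω = ẑ
J2: z=[-0.3420, 0.9397, 0.0000] o=[0.3289, 0.1197, 0.0000] → [-0.0833, -0.0303, 0.2020, -0.3420, 0.9397, 0.0000]
J3: z=[-0.4840, -0.1762, -0.8572] o=[-0.2752, -0.1002, 0.3863] → [-0.1788, -0.7276, 0.2505, -0.4840, -0.1762, -0.8572]
q̇ = J⁺·V = [0.2870, 0.5160, 0.3160]

0.2870 0.5160 0.3160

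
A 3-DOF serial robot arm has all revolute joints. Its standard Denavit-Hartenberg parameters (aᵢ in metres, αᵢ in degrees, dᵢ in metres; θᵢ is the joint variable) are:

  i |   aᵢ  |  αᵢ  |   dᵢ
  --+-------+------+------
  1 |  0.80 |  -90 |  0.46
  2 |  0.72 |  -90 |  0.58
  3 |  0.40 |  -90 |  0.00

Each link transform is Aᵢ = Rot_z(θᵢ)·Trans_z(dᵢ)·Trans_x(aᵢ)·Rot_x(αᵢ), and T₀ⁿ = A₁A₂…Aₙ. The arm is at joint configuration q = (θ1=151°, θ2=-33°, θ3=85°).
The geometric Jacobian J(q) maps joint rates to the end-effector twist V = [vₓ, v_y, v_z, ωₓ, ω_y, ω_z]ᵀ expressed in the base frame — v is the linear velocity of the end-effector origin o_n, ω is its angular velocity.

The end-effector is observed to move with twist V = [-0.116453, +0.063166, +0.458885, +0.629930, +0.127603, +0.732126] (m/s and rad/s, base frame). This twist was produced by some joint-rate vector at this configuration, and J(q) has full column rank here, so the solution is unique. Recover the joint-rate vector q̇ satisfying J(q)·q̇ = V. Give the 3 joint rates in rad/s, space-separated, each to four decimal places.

-0.0210 -0.4170 -0.8980

o_n = [-1.3414, 0.5360, 0.8711]
J₁: ẑ×o_n = [-0.5360, -1.3414, 0.0000], ω = ẑ
J2: z=[-0.4848, -0.8746, 0.0000] o=[-0.6997, 0.3878, 0.4600] → [-0.3596, 0.1993, -0.6331, -0.4848, -0.8746, 0.0000]
J3: z=[-0.4764, 0.2640, -0.8387] o=[-1.5090, 0.1733, 0.8521] → [0.3092, -0.1315, -0.2170, -0.4764, 0.2640, -0.8387]
q̇ = J⁺·V = [-0.0210, -0.4170, -0.8980]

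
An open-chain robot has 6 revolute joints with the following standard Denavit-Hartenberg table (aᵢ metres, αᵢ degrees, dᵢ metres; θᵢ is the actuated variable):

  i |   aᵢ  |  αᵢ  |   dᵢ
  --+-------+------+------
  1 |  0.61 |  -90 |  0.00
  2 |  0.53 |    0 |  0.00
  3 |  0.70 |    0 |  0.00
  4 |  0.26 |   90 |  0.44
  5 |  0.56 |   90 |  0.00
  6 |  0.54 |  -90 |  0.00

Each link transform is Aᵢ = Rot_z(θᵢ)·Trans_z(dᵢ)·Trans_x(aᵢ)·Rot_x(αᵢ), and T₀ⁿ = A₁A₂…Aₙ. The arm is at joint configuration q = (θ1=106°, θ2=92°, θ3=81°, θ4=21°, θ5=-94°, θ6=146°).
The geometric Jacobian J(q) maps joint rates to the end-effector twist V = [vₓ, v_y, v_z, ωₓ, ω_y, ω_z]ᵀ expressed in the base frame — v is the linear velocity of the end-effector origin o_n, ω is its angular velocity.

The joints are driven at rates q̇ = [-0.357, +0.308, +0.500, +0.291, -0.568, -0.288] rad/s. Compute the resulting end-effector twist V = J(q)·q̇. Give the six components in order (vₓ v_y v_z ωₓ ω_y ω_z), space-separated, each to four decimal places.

o_n = [-0.1992, -0.4951, -0.8470]
J₁: ẑ×o_n = [0.4951, -0.1992, 0.0000], ω = ẑ
J2: z=[-0.9613, -0.2756, 0.0000] o=[-0.1681, 0.5864, 0.0000] → [0.2335, -0.8142, 1.0310, -0.9613, -0.2756, 0.0000]
J3: z=[-0.9613, -0.2756, 0.0000] o=[-0.1630, 0.5686, -0.5297] → [0.0875, -0.3050, 1.0125, -0.9613, -0.2756, 0.0000]
J4: z=[-0.9613, -0.2756, 0.0000] o=[0.0285, -0.0993, -0.6150] → [0.0639, -0.2230, 0.3177, -0.9613, -0.2756, 0.0000]
J5: z=[0.0667, -0.2326, -0.9703] o=[-0.3250, -0.4631, -0.5521] → [0.0375, -0.1023, 0.0271, 0.0667, -0.2326, -0.9703]
J6: z=[-0.3339, 0.9112, -0.2413] o=[0.2016, -0.2726, -0.5615] → [-0.3138, 0.0014, 0.4395, -0.3339, 0.9112, -0.2413]
V = J·q̇ = [0.0266, -0.3393, 0.7743, -0.9982, -0.4333, 0.2636]

0.0266 -0.3393 0.7743 -0.9982 -0.4333 0.2636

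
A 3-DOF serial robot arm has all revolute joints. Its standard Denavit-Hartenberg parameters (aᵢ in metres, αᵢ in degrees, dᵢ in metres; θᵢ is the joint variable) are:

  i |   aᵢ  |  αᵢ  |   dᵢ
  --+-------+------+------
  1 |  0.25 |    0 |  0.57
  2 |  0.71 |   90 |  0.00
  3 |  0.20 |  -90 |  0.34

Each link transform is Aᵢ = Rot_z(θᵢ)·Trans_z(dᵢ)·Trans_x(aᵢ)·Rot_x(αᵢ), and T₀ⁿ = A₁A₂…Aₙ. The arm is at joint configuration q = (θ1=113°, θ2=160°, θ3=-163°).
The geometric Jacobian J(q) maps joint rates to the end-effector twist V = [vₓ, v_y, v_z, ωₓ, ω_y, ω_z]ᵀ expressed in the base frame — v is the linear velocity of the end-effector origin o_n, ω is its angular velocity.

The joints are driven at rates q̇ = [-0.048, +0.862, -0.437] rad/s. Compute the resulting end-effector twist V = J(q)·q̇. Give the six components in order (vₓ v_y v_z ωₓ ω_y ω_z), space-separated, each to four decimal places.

0.4459 -0.2241 0.0836 0.4364 0.0229 0.8140

o_n = [-0.4101, -0.3057, 0.5115]
J₁: ẑ×o_n = [0.3057, -0.4101, 0.0000], ω = ẑ
J2: z=[0.0000, 0.0000, 1.0000] o=[-0.0977, 0.2301, 0.5700] → [0.5358, -0.3124, 0.0000, 0.0000, 0.0000, 1.0000]
J3: z=[-0.9986, -0.0523, 0.0000] o=[-0.0605, -0.4789, 0.5700] → [0.0031, -0.0584, -0.1913, -0.9986, -0.0523, 0.0000]
V = J·q̇ = [0.4459, -0.2241, 0.0836, 0.4364, 0.0229, 0.8140]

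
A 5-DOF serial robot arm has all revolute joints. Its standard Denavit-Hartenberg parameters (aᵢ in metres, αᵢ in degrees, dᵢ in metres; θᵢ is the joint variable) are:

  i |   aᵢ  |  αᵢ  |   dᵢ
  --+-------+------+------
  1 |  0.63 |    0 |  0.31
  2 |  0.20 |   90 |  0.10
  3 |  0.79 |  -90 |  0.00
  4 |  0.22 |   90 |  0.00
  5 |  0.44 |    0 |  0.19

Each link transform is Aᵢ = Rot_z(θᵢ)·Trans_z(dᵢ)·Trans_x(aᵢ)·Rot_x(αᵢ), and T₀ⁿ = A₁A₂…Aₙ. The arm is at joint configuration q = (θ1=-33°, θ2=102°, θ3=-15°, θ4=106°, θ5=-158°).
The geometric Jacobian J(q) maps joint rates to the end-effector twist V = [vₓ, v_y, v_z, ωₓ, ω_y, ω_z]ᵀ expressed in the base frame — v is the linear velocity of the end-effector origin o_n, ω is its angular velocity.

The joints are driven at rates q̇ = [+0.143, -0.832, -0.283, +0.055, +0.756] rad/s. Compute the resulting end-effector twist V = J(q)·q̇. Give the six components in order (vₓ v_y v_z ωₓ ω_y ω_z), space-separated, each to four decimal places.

o_n = [1.0592, 0.6816, -0.0144]
J₁: ẑ×o_n = [-0.6816, 1.0592, 0.0000], ω = ẑ
J2: z=[0.0000, 0.0000, 1.0000] o=[0.5284, -0.3431, 0.3100] → [-1.0247, 0.5308, 0.0000, 0.0000, 0.0000, 1.0000]
J3: z=[0.9336, -0.3584, 0.0000] o=[0.6000, -0.1564, 0.4100] → [0.1521, 0.3962, 0.9469, 0.9336, -0.3584, 0.0000]
J4: z=[0.0928, 0.2416, 0.9659] o=[0.8735, 0.5560, 0.2055] → [-0.1745, 0.1997, -0.0332, 0.0928, 0.2416, 0.9659]
J5: z=[0.0754, 0.9656, -0.2488] o=[0.6551, 0.5771, 0.2212] → [-0.2015, -0.0828, -0.3823, 0.0754, 0.9656, -0.2488]
V = J·q̇ = [0.5501, -0.4539, -0.5588, -0.2021, 0.8447, -0.8240]

0.5501 -0.4539 -0.5588 -0.2021 0.8447 -0.8240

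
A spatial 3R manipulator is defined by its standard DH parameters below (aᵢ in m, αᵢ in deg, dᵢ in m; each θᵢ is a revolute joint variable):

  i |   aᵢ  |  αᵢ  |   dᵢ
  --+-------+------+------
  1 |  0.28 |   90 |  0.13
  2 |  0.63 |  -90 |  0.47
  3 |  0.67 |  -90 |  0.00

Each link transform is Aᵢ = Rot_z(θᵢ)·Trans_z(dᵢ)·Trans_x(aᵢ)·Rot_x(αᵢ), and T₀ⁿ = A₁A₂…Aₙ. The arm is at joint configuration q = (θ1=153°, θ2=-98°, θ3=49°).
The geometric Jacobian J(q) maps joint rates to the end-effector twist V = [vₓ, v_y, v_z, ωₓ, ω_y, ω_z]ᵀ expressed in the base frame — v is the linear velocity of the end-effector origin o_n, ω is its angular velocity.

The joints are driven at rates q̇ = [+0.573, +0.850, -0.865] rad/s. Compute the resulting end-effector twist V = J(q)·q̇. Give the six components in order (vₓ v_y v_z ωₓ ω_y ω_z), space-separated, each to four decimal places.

o_n = [-0.1330, 0.0278, -0.9292]
J₁: ẑ×o_n = [-0.0278, -0.1330, 0.0000], ω = ẑ
J2: z=[0.4540, 0.8910, 0.0000] o=[-0.2495, 0.1271, 0.1300] → [-0.9437, 0.4808, -0.1489, 0.4540, 0.8910, 0.0000]
J3: z=[-0.8823, 0.4496, -0.1392] o=[0.0420, 0.5061, -0.4939] → [-0.2623, -0.3597, 0.5007, -0.8823, 0.4496, -0.1392]
V = J·q̇ = [-0.5912, 0.6436, -0.5597, 1.1491, 0.3685, 0.6934]

-0.5912 0.6436 -0.5597 1.1491 0.3685 0.6934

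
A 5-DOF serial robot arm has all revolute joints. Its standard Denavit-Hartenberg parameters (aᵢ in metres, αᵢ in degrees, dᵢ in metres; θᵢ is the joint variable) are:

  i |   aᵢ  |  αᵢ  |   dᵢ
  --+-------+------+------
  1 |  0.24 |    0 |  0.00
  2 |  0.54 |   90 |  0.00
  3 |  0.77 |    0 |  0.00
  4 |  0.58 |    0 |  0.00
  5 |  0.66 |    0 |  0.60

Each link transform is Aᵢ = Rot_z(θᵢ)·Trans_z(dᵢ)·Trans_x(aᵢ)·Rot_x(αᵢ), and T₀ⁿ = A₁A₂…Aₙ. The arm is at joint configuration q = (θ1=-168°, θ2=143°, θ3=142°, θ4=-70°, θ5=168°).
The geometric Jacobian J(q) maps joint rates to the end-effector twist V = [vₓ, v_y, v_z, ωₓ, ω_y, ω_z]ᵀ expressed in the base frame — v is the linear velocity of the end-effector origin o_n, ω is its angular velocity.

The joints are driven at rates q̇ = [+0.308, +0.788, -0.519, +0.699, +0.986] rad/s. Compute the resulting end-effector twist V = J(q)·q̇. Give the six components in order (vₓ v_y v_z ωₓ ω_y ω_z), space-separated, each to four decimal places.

o_n = [-0.6855, -0.5017, 0.4541]
J₁: ẑ×o_n = [0.5017, -0.6855, 0.0000], ω = ẑ
J2: z=[0.0000, 0.0000, 1.0000] o=[-0.2348, -0.0499, 0.0000] → [0.4518, -0.4507, 0.0000, 0.0000, 0.0000, 1.0000]
J3: z=[-0.4226, -0.9063, 0.0000] o=[0.2547, -0.2781, 0.0000] → [-0.4116, 0.1919, -0.7575, -0.4226, -0.9063, 0.0000]
J4: z=[-0.4226, -0.9063, 0.0000] o=[-0.2953, -0.0217, 0.4741] → [0.0181, -0.0084, -0.1508, -0.4226, -0.9063, 0.0000]
J5: z=[-0.4226, -0.9063, 0.0000] o=[-0.1328, -0.0974, 1.0257] → [0.5180, -0.2416, -0.3300, -0.4226, -0.9063, 0.0000]
V = J·q̇ = [1.2476, -0.9100, -0.0376, -0.4928, -1.0568, 1.0960]

1.2476 -0.9100 -0.0376 -0.4928 -1.0568 1.0960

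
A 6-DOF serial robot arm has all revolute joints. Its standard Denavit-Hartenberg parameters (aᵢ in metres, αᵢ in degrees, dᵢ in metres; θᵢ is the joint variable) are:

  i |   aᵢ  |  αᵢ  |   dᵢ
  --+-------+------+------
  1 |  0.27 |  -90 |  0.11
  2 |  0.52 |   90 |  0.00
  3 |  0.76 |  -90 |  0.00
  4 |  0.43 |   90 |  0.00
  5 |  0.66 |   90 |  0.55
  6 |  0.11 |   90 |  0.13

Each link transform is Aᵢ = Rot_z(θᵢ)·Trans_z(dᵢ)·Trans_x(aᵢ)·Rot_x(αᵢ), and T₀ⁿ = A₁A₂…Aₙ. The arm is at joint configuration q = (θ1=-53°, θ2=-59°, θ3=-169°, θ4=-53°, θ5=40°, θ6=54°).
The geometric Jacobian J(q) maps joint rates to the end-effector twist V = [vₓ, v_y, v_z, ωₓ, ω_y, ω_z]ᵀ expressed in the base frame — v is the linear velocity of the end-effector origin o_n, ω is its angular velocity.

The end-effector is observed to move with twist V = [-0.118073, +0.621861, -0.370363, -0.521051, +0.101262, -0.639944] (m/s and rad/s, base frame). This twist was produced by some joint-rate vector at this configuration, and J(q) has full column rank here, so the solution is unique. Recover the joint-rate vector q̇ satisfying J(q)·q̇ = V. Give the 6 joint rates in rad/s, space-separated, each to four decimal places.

-0.5180 0.1040 0.3830 0.5690 -0.3760 0.2310

o_n = [-0.9881, 0.4309, 0.5020]
J₁: ẑ×o_n = [-0.4309, -0.9881, 0.0000], ω = ẑ
J2: z=[0.7986, 0.6018, 0.0000] o=[0.1625, -0.2156, 0.1100] → [0.2359, -0.3131, 1.2088, 0.7986, 0.6018, 0.0000]
J3: z=[-0.5159, 0.6846, 0.5150] o=[0.3237, -0.4295, 0.5557] → [-0.4799, -0.7033, 0.4542, -0.5159, 0.6846, 0.5150]
J4: z=[-0.7248, -0.6692, 0.1636] o=[-0.0234, -0.2099, -0.0838] → [-0.4968, 0.2668, -1.1101, -0.7248, -0.6692, 0.1636]
J5: z=[0.0542, 0.1812, 0.9819] o=[-0.3187, 0.0999, -0.1246] → [-0.2114, -0.6913, 0.1393, 0.0542, 0.1812, 0.9819]
J6: z=[0.1138, 0.9759, -0.1864] o=[-0.9436, 0.2800, 0.4368] → [0.0918, 0.0009, 0.0606, 0.1138, 0.9759, -0.1864]
q̇ = J⁺·V = [-0.5180, 0.1040, 0.3830, 0.5690, -0.3760, 0.2310]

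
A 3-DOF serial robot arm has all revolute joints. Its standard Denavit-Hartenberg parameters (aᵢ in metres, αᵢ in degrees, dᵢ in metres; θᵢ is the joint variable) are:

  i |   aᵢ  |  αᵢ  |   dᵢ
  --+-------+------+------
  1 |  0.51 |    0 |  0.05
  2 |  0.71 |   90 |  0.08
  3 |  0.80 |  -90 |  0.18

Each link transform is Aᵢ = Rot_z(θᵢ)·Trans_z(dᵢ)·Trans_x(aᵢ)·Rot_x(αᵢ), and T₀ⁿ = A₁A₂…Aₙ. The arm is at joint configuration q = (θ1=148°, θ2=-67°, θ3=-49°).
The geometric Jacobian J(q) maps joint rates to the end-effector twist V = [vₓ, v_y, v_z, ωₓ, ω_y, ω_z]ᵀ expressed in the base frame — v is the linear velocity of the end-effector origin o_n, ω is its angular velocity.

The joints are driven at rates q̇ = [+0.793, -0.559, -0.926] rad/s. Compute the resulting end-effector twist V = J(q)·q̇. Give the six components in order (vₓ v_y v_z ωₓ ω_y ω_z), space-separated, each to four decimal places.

-0.5806 -0.8084 -0.4860 -0.9146 0.1449 0.2340

o_n = [-0.0615, 1.4617, -0.4738]
J₁: ẑ×o_n = [-1.4617, -0.0615, 0.0000], ω = ẑ
J2: z=[0.0000, 0.0000, 1.0000] o=[-0.4325, 0.2703, 0.0500] → [-1.1915, 0.3710, 0.0000, 0.0000, 0.0000, 1.0000]
J3: z=[0.9877, -0.1564, 0.0000] o=[-0.3214, 0.9715, 0.1300] → [0.0945, 0.5963, 0.5248, 0.9877, -0.1564, 0.0000]
V = J·q̇ = [-0.5806, -0.8084, -0.4860, -0.9146, 0.1449, 0.2340]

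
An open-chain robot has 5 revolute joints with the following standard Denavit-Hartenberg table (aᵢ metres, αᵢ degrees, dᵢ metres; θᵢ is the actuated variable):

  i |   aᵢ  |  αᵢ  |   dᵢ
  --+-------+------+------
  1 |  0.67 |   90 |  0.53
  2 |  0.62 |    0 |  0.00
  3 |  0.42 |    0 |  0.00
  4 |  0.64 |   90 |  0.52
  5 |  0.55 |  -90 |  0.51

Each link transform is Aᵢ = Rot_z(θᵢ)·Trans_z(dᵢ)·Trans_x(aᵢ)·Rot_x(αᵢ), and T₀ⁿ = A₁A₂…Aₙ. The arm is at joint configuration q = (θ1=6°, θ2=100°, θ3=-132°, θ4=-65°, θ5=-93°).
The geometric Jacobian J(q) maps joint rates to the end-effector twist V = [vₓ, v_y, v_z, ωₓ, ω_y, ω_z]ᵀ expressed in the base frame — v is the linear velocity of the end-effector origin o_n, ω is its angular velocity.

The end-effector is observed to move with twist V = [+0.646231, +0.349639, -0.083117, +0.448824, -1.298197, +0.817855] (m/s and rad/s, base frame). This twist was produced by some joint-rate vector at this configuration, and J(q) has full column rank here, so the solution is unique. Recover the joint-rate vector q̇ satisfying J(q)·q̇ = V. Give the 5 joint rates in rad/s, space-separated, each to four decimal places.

0.8560 0.6850 0.9910 -0.3380 -0.3130

o_n = [0.3329, 0.0644, 0.3735]
J₁: ẑ×o_n = [-0.0644, 0.3329, 0.0000], ω = ẑ
J2: z=[0.1045, -0.9945, 0.0000] o=[0.6663, 0.0700, 0.5300] → [0.1556, 0.0164, -0.3322, 0.1045, -0.9945, 0.0000]
J3: z=[0.1045, -0.9945, 0.0000] o=[0.5593, 0.0588, 1.1406] → [0.7629, 0.0802, -0.2245, 0.1045, -0.9945, 0.0000]
J4: z=[0.1045, -0.9945, 0.0000] o=[0.9135, 0.0960, 0.9180] → [0.5415, 0.0569, -0.5807, 0.1045, -0.9945, 0.0000]
J5: z=[-0.9871, -0.1037, 0.1219] o=[0.8903, -0.4293, 0.2828] → [-0.0696, 0.0216, -0.5452, -0.9871, -0.1037, 0.1219]
q̇ = J⁺·V = [0.8560, 0.6850, 0.9910, -0.3380, -0.3130]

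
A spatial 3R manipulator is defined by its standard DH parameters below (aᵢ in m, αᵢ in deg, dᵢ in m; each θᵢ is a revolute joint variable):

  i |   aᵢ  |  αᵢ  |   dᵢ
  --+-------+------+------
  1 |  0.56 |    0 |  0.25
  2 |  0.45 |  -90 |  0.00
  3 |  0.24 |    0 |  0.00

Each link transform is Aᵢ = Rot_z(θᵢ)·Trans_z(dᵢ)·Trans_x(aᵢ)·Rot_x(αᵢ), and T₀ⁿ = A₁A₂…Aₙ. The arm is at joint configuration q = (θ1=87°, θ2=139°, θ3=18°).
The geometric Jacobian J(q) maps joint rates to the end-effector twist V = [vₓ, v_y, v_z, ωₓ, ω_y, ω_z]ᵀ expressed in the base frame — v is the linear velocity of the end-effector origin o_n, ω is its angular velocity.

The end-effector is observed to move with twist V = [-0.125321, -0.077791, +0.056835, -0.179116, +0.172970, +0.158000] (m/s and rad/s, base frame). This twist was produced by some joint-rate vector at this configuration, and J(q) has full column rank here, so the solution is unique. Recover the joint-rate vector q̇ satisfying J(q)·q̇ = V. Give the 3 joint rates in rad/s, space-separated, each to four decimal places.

o_n = [-0.4418, 0.0713, 0.1758]
J₁: ẑ×o_n = [-0.0713, -0.4418, 0.0000], ω = ẑ
J2: z=[0.0000, 0.0000, 1.0000] o=[0.0293, 0.5592, 0.2500] → [0.4879, -0.4712, 0.0000, 0.0000, 0.0000, 1.0000]
J3: z=[0.7193, -0.6947, 0.0000] o=[-0.2833, 0.2355, 0.2500] → [0.0515, 0.0533, -0.2283, 0.7193, -0.6947, 0.0000]
q̇ = J⁺·V = [0.3390, -0.1810, -0.2490]

0.3390 -0.1810 -0.2490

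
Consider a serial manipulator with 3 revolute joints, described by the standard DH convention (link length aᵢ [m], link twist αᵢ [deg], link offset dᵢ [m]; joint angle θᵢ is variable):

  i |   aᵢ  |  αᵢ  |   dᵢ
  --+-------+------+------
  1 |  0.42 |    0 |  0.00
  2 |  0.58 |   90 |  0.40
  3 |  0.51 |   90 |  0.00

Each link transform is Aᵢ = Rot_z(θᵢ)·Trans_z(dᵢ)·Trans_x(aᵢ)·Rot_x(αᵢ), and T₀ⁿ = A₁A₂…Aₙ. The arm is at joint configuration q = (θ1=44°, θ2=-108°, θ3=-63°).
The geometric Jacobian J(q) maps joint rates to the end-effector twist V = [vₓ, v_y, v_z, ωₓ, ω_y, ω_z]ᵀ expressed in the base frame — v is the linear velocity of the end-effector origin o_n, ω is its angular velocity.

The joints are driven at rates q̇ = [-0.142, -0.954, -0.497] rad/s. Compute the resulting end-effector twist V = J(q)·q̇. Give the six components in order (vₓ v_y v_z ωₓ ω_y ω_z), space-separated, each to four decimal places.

-0.8570 -0.2298 -0.1151 0.4467 0.2179 -1.0960

o_n = [0.6579, -0.4376, -0.0544]
J₁: ẑ×o_n = [0.4376, 0.6579, -0.0000], ω = ẑ
J2: z=[0.0000, 0.0000, 1.0000] o=[0.3021, 0.2918, 0.0000] → [0.7294, 0.3558, -0.0000, 0.0000, 0.0000, 1.0000]
J3: z=[-0.8988, -0.4384, 0.0000] o=[0.5564, -0.2295, 0.4000] → [0.1992, -0.4084, 0.2315, -0.8988, -0.4384, 0.0000]
V = J·q̇ = [-0.8570, -0.2298, -0.1151, 0.4467, 0.2179, -1.0960]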